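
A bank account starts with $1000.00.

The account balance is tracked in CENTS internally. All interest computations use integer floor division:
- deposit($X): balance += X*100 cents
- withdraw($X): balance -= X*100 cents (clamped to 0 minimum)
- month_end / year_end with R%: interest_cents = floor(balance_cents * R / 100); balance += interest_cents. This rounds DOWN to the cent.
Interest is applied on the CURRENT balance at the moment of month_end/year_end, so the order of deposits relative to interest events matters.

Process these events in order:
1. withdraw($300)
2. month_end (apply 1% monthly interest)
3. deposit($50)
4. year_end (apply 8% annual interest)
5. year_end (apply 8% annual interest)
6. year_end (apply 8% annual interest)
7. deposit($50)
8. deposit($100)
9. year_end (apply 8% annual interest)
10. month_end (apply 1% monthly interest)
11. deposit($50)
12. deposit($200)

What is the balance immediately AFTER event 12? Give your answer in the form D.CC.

After 1 (withdraw($300)): balance=$700.00 total_interest=$0.00
After 2 (month_end (apply 1% monthly interest)): balance=$707.00 total_interest=$7.00
After 3 (deposit($50)): balance=$757.00 total_interest=$7.00
After 4 (year_end (apply 8% annual interest)): balance=$817.56 total_interest=$67.56
After 5 (year_end (apply 8% annual interest)): balance=$882.96 total_interest=$132.96
After 6 (year_end (apply 8% annual interest)): balance=$953.59 total_interest=$203.59
After 7 (deposit($50)): balance=$1003.59 total_interest=$203.59
After 8 (deposit($100)): balance=$1103.59 total_interest=$203.59
After 9 (year_end (apply 8% annual interest)): balance=$1191.87 total_interest=$291.87
After 10 (month_end (apply 1% monthly interest)): balance=$1203.78 total_interest=$303.78
After 11 (deposit($50)): balance=$1253.78 total_interest=$303.78
After 12 (deposit($200)): balance=$1453.78 total_interest=$303.78

Answer: 1453.78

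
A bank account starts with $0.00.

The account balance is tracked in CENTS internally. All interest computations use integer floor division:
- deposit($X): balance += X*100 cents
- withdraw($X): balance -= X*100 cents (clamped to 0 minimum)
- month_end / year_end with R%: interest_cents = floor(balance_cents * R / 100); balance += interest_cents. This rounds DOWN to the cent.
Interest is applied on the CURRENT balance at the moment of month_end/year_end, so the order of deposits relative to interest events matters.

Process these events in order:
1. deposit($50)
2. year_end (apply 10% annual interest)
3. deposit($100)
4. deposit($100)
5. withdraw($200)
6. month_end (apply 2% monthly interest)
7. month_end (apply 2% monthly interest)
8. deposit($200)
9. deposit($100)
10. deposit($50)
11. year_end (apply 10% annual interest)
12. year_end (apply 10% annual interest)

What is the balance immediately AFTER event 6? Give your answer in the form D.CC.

Answer: 56.10

Derivation:
After 1 (deposit($50)): balance=$50.00 total_interest=$0.00
After 2 (year_end (apply 10% annual interest)): balance=$55.00 total_interest=$5.00
After 3 (deposit($100)): balance=$155.00 total_interest=$5.00
After 4 (deposit($100)): balance=$255.00 total_interest=$5.00
After 5 (withdraw($200)): balance=$55.00 total_interest=$5.00
After 6 (month_end (apply 2% monthly interest)): balance=$56.10 total_interest=$6.10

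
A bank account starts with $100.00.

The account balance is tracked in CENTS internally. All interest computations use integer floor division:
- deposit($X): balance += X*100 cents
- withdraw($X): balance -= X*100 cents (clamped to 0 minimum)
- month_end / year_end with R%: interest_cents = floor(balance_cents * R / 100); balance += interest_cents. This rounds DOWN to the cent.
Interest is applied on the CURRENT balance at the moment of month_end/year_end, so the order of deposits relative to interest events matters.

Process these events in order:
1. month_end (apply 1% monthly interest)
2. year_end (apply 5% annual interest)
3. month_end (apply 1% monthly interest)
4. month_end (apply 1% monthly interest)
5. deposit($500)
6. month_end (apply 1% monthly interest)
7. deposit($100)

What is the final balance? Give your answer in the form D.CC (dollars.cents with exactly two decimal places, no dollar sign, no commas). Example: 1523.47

After 1 (month_end (apply 1% monthly interest)): balance=$101.00 total_interest=$1.00
After 2 (year_end (apply 5% annual interest)): balance=$106.05 total_interest=$6.05
After 3 (month_end (apply 1% monthly interest)): balance=$107.11 total_interest=$7.11
After 4 (month_end (apply 1% monthly interest)): balance=$108.18 total_interest=$8.18
After 5 (deposit($500)): balance=$608.18 total_interest=$8.18
After 6 (month_end (apply 1% monthly interest)): balance=$614.26 total_interest=$14.26
After 7 (deposit($100)): balance=$714.26 total_interest=$14.26

Answer: 714.26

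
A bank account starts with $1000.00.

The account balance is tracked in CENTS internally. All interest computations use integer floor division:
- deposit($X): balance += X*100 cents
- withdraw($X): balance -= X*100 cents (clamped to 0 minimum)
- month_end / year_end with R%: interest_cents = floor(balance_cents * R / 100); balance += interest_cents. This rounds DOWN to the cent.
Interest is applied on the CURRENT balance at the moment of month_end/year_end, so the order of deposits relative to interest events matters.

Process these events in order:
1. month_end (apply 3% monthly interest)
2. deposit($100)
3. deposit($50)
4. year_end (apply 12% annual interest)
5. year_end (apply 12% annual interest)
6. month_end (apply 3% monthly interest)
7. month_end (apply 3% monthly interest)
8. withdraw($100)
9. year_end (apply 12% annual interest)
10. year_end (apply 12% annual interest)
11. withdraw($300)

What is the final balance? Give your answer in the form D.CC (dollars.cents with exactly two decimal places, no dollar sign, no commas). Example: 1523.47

After 1 (month_end (apply 3% monthly interest)): balance=$1030.00 total_interest=$30.00
After 2 (deposit($100)): balance=$1130.00 total_interest=$30.00
After 3 (deposit($50)): balance=$1180.00 total_interest=$30.00
After 4 (year_end (apply 12% annual interest)): balance=$1321.60 total_interest=$171.60
After 5 (year_end (apply 12% annual interest)): balance=$1480.19 total_interest=$330.19
After 6 (month_end (apply 3% monthly interest)): balance=$1524.59 total_interest=$374.59
After 7 (month_end (apply 3% monthly interest)): balance=$1570.32 total_interest=$420.32
After 8 (withdraw($100)): balance=$1470.32 total_interest=$420.32
After 9 (year_end (apply 12% annual interest)): balance=$1646.75 total_interest=$596.75
After 10 (year_end (apply 12% annual interest)): balance=$1844.36 total_interest=$794.36
After 11 (withdraw($300)): balance=$1544.36 total_interest=$794.36

Answer: 1544.36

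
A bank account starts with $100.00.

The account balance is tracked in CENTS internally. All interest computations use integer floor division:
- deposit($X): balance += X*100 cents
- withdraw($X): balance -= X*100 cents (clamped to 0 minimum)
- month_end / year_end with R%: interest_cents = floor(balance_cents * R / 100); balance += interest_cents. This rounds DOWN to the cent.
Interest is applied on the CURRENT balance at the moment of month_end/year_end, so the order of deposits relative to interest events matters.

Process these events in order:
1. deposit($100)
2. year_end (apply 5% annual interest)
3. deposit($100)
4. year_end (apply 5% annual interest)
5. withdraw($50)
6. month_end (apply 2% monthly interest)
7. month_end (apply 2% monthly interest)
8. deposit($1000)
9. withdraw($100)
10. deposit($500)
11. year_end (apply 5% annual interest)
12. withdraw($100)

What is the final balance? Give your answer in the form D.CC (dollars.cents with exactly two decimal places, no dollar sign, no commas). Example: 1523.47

After 1 (deposit($100)): balance=$200.00 total_interest=$0.00
After 2 (year_end (apply 5% annual interest)): balance=$210.00 total_interest=$10.00
After 3 (deposit($100)): balance=$310.00 total_interest=$10.00
After 4 (year_end (apply 5% annual interest)): balance=$325.50 total_interest=$25.50
After 5 (withdraw($50)): balance=$275.50 total_interest=$25.50
After 6 (month_end (apply 2% monthly interest)): balance=$281.01 total_interest=$31.01
After 7 (month_end (apply 2% monthly interest)): balance=$286.63 total_interest=$36.63
After 8 (deposit($1000)): balance=$1286.63 total_interest=$36.63
After 9 (withdraw($100)): balance=$1186.63 total_interest=$36.63
After 10 (deposit($500)): balance=$1686.63 total_interest=$36.63
After 11 (year_end (apply 5% annual interest)): balance=$1770.96 total_interest=$120.96
After 12 (withdraw($100)): balance=$1670.96 total_interest=$120.96

Answer: 1670.96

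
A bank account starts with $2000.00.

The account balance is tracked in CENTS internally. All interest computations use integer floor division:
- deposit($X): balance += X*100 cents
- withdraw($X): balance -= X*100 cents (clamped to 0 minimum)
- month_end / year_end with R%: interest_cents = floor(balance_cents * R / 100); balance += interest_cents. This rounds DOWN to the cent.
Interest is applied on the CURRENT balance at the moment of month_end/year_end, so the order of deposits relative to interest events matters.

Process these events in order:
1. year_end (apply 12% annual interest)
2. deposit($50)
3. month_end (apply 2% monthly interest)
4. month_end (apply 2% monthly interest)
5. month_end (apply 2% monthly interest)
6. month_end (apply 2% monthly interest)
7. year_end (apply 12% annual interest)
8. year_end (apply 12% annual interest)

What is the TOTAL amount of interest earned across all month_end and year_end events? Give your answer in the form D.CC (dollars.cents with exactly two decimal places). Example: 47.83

After 1 (year_end (apply 12% annual interest)): balance=$2240.00 total_interest=$240.00
After 2 (deposit($50)): balance=$2290.00 total_interest=$240.00
After 3 (month_end (apply 2% monthly interest)): balance=$2335.80 total_interest=$285.80
After 4 (month_end (apply 2% monthly interest)): balance=$2382.51 total_interest=$332.51
After 5 (month_end (apply 2% monthly interest)): balance=$2430.16 total_interest=$380.16
After 6 (month_end (apply 2% monthly interest)): balance=$2478.76 total_interest=$428.76
After 7 (year_end (apply 12% annual interest)): balance=$2776.21 total_interest=$726.21
After 8 (year_end (apply 12% annual interest)): balance=$3109.35 total_interest=$1059.35

Answer: 1059.35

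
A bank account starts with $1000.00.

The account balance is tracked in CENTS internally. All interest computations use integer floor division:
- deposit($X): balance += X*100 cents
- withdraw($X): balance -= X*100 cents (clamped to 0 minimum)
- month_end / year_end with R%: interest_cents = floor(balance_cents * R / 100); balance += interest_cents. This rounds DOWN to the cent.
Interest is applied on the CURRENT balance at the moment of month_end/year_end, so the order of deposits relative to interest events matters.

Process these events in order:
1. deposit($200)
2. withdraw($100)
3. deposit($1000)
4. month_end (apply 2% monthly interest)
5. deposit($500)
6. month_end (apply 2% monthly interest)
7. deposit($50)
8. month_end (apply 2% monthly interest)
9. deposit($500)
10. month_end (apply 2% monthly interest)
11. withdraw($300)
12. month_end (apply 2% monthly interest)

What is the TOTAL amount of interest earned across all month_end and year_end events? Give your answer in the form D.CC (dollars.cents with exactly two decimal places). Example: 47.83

Answer: 277.03

Derivation:
After 1 (deposit($200)): balance=$1200.00 total_interest=$0.00
After 2 (withdraw($100)): balance=$1100.00 total_interest=$0.00
After 3 (deposit($1000)): balance=$2100.00 total_interest=$0.00
After 4 (month_end (apply 2% monthly interest)): balance=$2142.00 total_interest=$42.00
After 5 (deposit($500)): balance=$2642.00 total_interest=$42.00
After 6 (month_end (apply 2% monthly interest)): balance=$2694.84 total_interest=$94.84
After 7 (deposit($50)): balance=$2744.84 total_interest=$94.84
After 8 (month_end (apply 2% monthly interest)): balance=$2799.73 total_interest=$149.73
After 9 (deposit($500)): balance=$3299.73 total_interest=$149.73
After 10 (month_end (apply 2% monthly interest)): balance=$3365.72 total_interest=$215.72
After 11 (withdraw($300)): balance=$3065.72 total_interest=$215.72
After 12 (month_end (apply 2% monthly interest)): balance=$3127.03 total_interest=$277.03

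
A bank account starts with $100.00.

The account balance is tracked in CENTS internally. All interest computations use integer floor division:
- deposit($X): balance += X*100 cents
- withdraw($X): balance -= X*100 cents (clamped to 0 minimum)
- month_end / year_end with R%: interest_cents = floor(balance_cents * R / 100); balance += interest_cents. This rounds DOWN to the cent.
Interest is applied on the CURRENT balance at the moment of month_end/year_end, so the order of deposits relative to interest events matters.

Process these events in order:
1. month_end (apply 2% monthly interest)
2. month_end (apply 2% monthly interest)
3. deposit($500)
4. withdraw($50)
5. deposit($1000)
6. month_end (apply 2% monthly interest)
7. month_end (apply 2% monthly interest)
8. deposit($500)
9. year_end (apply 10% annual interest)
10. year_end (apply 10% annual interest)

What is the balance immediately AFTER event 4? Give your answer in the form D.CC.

Answer: 554.04

Derivation:
After 1 (month_end (apply 2% monthly interest)): balance=$102.00 total_interest=$2.00
After 2 (month_end (apply 2% monthly interest)): balance=$104.04 total_interest=$4.04
After 3 (deposit($500)): balance=$604.04 total_interest=$4.04
After 4 (withdraw($50)): balance=$554.04 total_interest=$4.04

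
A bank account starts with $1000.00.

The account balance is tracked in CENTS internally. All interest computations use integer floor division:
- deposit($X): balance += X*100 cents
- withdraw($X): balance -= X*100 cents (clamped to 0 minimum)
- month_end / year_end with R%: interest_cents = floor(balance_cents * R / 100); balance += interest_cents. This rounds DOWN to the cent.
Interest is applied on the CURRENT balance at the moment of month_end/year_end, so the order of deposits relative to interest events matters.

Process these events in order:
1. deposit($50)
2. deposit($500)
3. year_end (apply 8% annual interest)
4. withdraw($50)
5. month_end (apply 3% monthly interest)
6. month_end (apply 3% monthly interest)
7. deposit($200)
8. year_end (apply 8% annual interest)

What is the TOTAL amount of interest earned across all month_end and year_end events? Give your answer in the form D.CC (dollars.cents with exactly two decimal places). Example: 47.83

Answer: 376.73

Derivation:
After 1 (deposit($50)): balance=$1050.00 total_interest=$0.00
After 2 (deposit($500)): balance=$1550.00 total_interest=$0.00
After 3 (year_end (apply 8% annual interest)): balance=$1674.00 total_interest=$124.00
After 4 (withdraw($50)): balance=$1624.00 total_interest=$124.00
After 5 (month_end (apply 3% monthly interest)): balance=$1672.72 total_interest=$172.72
After 6 (month_end (apply 3% monthly interest)): balance=$1722.90 total_interest=$222.90
After 7 (deposit($200)): balance=$1922.90 total_interest=$222.90
After 8 (year_end (apply 8% annual interest)): balance=$2076.73 total_interest=$376.73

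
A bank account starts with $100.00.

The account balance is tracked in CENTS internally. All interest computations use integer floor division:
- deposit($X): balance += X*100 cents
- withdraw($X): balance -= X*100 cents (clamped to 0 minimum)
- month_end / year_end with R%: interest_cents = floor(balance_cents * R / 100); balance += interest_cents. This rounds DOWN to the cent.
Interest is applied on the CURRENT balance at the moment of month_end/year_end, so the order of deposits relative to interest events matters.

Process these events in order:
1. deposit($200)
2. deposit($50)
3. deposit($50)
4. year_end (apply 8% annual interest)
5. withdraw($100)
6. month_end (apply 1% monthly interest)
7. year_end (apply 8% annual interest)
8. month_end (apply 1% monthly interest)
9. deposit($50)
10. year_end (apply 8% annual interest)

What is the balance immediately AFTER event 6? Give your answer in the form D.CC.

After 1 (deposit($200)): balance=$300.00 total_interest=$0.00
After 2 (deposit($50)): balance=$350.00 total_interest=$0.00
After 3 (deposit($50)): balance=$400.00 total_interest=$0.00
After 4 (year_end (apply 8% annual interest)): balance=$432.00 total_interest=$32.00
After 5 (withdraw($100)): balance=$332.00 total_interest=$32.00
After 6 (month_end (apply 1% monthly interest)): balance=$335.32 total_interest=$35.32

Answer: 335.32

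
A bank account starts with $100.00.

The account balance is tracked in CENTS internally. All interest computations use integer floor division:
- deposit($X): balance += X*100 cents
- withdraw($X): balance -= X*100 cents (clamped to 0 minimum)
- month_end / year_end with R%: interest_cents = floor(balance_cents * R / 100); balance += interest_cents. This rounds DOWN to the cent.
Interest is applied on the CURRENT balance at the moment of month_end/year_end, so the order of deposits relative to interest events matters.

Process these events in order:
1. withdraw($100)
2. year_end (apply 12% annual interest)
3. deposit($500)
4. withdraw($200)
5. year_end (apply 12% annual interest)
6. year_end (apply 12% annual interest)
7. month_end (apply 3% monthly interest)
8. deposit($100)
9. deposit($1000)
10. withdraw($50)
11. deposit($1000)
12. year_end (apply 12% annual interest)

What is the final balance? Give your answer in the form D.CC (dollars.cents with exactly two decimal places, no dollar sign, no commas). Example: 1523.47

Answer: 2730.11

Derivation:
After 1 (withdraw($100)): balance=$0.00 total_interest=$0.00
After 2 (year_end (apply 12% annual interest)): balance=$0.00 total_interest=$0.00
After 3 (deposit($500)): balance=$500.00 total_interest=$0.00
After 4 (withdraw($200)): balance=$300.00 total_interest=$0.00
After 5 (year_end (apply 12% annual interest)): balance=$336.00 total_interest=$36.00
After 6 (year_end (apply 12% annual interest)): balance=$376.32 total_interest=$76.32
After 7 (month_end (apply 3% monthly interest)): balance=$387.60 total_interest=$87.60
After 8 (deposit($100)): balance=$487.60 total_interest=$87.60
After 9 (deposit($1000)): balance=$1487.60 total_interest=$87.60
After 10 (withdraw($50)): balance=$1437.60 total_interest=$87.60
After 11 (deposit($1000)): balance=$2437.60 total_interest=$87.60
After 12 (year_end (apply 12% annual interest)): balance=$2730.11 total_interest=$380.11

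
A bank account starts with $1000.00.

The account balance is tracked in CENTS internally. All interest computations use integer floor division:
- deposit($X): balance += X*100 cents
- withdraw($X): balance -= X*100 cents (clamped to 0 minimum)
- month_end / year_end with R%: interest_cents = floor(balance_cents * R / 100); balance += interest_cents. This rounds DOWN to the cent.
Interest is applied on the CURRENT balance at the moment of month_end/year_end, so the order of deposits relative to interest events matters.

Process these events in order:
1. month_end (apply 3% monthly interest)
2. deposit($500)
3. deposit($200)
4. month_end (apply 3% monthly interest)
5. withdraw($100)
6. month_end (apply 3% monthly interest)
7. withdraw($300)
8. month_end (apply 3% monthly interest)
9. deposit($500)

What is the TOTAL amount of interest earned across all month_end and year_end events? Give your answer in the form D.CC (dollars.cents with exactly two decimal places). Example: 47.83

Answer: 175.32

Derivation:
After 1 (month_end (apply 3% monthly interest)): balance=$1030.00 total_interest=$30.00
After 2 (deposit($500)): balance=$1530.00 total_interest=$30.00
After 3 (deposit($200)): balance=$1730.00 total_interest=$30.00
After 4 (month_end (apply 3% monthly interest)): balance=$1781.90 total_interest=$81.90
After 5 (withdraw($100)): balance=$1681.90 total_interest=$81.90
After 6 (month_end (apply 3% monthly interest)): balance=$1732.35 total_interest=$132.35
After 7 (withdraw($300)): balance=$1432.35 total_interest=$132.35
After 8 (month_end (apply 3% monthly interest)): balance=$1475.32 total_interest=$175.32
After 9 (deposit($500)): balance=$1975.32 total_interest=$175.32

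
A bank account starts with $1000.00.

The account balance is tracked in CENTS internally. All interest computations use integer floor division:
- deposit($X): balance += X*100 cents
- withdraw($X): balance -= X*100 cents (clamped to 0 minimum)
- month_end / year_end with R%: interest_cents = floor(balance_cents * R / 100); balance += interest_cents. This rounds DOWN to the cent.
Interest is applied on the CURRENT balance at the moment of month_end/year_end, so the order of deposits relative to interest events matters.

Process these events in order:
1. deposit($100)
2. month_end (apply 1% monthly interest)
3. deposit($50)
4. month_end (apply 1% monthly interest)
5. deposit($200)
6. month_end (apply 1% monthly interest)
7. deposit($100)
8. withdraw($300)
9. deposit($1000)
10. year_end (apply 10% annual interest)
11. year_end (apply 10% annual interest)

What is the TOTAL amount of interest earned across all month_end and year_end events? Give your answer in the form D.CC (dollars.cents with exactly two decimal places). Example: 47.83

After 1 (deposit($100)): balance=$1100.00 total_interest=$0.00
After 2 (month_end (apply 1% monthly interest)): balance=$1111.00 total_interest=$11.00
After 3 (deposit($50)): balance=$1161.00 total_interest=$11.00
After 4 (month_end (apply 1% monthly interest)): balance=$1172.61 total_interest=$22.61
After 5 (deposit($200)): balance=$1372.61 total_interest=$22.61
After 6 (month_end (apply 1% monthly interest)): balance=$1386.33 total_interest=$36.33
After 7 (deposit($100)): balance=$1486.33 total_interest=$36.33
After 8 (withdraw($300)): balance=$1186.33 total_interest=$36.33
After 9 (deposit($1000)): balance=$2186.33 total_interest=$36.33
After 10 (year_end (apply 10% annual interest)): balance=$2404.96 total_interest=$254.96
After 11 (year_end (apply 10% annual interest)): balance=$2645.45 total_interest=$495.45

Answer: 495.45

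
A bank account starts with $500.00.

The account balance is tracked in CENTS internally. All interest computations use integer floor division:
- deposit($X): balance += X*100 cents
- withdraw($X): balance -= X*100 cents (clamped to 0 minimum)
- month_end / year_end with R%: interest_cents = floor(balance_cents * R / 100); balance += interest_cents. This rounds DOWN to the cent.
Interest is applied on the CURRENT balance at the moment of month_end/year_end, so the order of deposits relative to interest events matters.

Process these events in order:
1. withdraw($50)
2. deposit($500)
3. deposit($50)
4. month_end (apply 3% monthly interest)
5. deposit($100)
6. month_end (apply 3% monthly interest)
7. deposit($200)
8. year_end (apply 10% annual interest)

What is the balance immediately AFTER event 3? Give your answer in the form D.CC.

After 1 (withdraw($50)): balance=$450.00 total_interest=$0.00
After 2 (deposit($500)): balance=$950.00 total_interest=$0.00
After 3 (deposit($50)): balance=$1000.00 total_interest=$0.00

Answer: 1000.00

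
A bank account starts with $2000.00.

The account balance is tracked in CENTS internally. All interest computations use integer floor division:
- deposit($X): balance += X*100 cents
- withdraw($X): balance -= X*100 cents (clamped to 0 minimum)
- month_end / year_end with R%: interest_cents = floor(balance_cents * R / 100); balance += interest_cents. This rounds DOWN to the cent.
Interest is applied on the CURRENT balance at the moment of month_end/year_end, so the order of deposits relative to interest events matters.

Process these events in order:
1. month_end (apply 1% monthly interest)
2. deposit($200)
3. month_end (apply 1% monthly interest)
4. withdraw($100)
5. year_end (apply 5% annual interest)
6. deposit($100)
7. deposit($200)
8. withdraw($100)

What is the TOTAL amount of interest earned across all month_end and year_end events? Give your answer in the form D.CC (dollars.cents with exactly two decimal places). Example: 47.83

After 1 (month_end (apply 1% monthly interest)): balance=$2020.00 total_interest=$20.00
After 2 (deposit($200)): balance=$2220.00 total_interest=$20.00
After 3 (month_end (apply 1% monthly interest)): balance=$2242.20 total_interest=$42.20
After 4 (withdraw($100)): balance=$2142.20 total_interest=$42.20
After 5 (year_end (apply 5% annual interest)): balance=$2249.31 total_interest=$149.31
After 6 (deposit($100)): balance=$2349.31 total_interest=$149.31
After 7 (deposit($200)): balance=$2549.31 total_interest=$149.31
After 8 (withdraw($100)): balance=$2449.31 total_interest=$149.31

Answer: 149.31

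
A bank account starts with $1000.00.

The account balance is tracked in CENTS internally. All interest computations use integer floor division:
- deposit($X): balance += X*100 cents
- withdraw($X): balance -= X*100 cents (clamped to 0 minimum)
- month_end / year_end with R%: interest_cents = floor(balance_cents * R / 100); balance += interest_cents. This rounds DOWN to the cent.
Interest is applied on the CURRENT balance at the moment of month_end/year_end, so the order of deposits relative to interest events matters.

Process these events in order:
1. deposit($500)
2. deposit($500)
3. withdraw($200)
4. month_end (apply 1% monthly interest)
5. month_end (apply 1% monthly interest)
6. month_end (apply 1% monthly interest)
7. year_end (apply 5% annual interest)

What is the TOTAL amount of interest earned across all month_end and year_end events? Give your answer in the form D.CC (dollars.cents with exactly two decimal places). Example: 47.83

Answer: 147.26

Derivation:
After 1 (deposit($500)): balance=$1500.00 total_interest=$0.00
After 2 (deposit($500)): balance=$2000.00 total_interest=$0.00
After 3 (withdraw($200)): balance=$1800.00 total_interest=$0.00
After 4 (month_end (apply 1% monthly interest)): balance=$1818.00 total_interest=$18.00
After 5 (month_end (apply 1% monthly interest)): balance=$1836.18 total_interest=$36.18
After 6 (month_end (apply 1% monthly interest)): balance=$1854.54 total_interest=$54.54
After 7 (year_end (apply 5% annual interest)): balance=$1947.26 total_interest=$147.26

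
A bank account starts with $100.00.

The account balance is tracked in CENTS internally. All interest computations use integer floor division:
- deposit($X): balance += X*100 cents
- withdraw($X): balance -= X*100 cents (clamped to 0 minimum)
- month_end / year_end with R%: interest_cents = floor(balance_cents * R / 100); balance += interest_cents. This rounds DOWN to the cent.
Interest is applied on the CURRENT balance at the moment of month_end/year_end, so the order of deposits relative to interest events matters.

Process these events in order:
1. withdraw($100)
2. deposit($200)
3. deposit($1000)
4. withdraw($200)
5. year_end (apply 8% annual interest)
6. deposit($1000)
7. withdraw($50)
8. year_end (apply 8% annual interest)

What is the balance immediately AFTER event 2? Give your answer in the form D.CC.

Answer: 200.00

Derivation:
After 1 (withdraw($100)): balance=$0.00 total_interest=$0.00
After 2 (deposit($200)): balance=$200.00 total_interest=$0.00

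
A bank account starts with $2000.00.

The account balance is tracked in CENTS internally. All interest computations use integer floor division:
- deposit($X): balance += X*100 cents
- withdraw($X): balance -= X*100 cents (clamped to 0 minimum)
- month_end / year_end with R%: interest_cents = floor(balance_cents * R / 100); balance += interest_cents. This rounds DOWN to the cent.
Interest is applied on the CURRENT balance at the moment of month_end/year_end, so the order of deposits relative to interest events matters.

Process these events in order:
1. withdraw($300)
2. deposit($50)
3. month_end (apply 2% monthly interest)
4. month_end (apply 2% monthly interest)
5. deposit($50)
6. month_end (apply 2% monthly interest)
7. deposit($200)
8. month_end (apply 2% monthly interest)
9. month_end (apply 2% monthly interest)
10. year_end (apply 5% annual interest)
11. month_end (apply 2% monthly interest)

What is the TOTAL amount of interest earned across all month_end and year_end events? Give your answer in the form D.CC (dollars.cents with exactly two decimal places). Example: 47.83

Answer: 348.98

Derivation:
After 1 (withdraw($300)): balance=$1700.00 total_interest=$0.00
After 2 (deposit($50)): balance=$1750.00 total_interest=$0.00
After 3 (month_end (apply 2% monthly interest)): balance=$1785.00 total_interest=$35.00
After 4 (month_end (apply 2% monthly interest)): balance=$1820.70 total_interest=$70.70
After 5 (deposit($50)): balance=$1870.70 total_interest=$70.70
After 6 (month_end (apply 2% monthly interest)): balance=$1908.11 total_interest=$108.11
After 7 (deposit($200)): balance=$2108.11 total_interest=$108.11
After 8 (month_end (apply 2% monthly interest)): balance=$2150.27 total_interest=$150.27
After 9 (month_end (apply 2% monthly interest)): balance=$2193.27 total_interest=$193.27
After 10 (year_end (apply 5% annual interest)): balance=$2302.93 total_interest=$302.93
After 11 (month_end (apply 2% monthly interest)): balance=$2348.98 total_interest=$348.98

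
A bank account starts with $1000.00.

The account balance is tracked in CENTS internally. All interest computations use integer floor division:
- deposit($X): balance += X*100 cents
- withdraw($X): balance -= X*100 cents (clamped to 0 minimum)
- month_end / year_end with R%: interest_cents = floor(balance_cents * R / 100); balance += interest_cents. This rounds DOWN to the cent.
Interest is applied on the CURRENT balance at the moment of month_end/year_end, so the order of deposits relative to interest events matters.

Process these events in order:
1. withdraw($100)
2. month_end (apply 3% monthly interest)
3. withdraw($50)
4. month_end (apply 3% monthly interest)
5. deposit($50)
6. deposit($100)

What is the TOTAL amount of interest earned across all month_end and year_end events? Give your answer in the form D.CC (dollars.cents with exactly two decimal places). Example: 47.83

Answer: 53.31

Derivation:
After 1 (withdraw($100)): balance=$900.00 total_interest=$0.00
After 2 (month_end (apply 3% monthly interest)): balance=$927.00 total_interest=$27.00
After 3 (withdraw($50)): balance=$877.00 total_interest=$27.00
After 4 (month_end (apply 3% monthly interest)): balance=$903.31 total_interest=$53.31
After 5 (deposit($50)): balance=$953.31 total_interest=$53.31
After 6 (deposit($100)): balance=$1053.31 total_interest=$53.31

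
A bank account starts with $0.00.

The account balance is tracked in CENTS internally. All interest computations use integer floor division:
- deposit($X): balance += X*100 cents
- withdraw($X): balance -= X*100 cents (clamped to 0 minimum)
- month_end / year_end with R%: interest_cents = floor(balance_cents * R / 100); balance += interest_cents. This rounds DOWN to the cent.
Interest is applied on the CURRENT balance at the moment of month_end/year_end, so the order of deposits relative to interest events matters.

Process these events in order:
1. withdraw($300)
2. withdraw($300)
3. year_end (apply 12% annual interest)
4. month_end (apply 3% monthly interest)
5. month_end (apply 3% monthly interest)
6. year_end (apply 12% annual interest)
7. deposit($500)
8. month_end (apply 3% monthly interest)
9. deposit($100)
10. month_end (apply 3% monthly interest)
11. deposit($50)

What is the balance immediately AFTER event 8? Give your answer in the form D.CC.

Answer: 515.00

Derivation:
After 1 (withdraw($300)): balance=$0.00 total_interest=$0.00
After 2 (withdraw($300)): balance=$0.00 total_interest=$0.00
After 3 (year_end (apply 12% annual interest)): balance=$0.00 total_interest=$0.00
After 4 (month_end (apply 3% monthly interest)): balance=$0.00 total_interest=$0.00
After 5 (month_end (apply 3% monthly interest)): balance=$0.00 total_interest=$0.00
After 6 (year_end (apply 12% annual interest)): balance=$0.00 total_interest=$0.00
After 7 (deposit($500)): balance=$500.00 total_interest=$0.00
After 8 (month_end (apply 3% monthly interest)): balance=$515.00 total_interest=$15.00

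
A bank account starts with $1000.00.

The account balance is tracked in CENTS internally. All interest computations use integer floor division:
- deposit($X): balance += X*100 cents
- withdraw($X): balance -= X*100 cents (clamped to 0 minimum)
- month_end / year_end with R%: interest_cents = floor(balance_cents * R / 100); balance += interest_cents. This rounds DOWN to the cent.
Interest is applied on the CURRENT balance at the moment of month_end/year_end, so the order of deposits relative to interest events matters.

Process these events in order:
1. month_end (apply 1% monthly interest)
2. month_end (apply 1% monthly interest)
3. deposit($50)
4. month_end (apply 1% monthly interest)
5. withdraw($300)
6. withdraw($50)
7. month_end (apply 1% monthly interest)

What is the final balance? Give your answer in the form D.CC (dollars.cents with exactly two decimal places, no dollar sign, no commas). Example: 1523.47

After 1 (month_end (apply 1% monthly interest)): balance=$1010.00 total_interest=$10.00
After 2 (month_end (apply 1% monthly interest)): balance=$1020.10 total_interest=$20.10
After 3 (deposit($50)): balance=$1070.10 total_interest=$20.10
After 4 (month_end (apply 1% monthly interest)): balance=$1080.80 total_interest=$30.80
After 5 (withdraw($300)): balance=$780.80 total_interest=$30.80
After 6 (withdraw($50)): balance=$730.80 total_interest=$30.80
After 7 (month_end (apply 1% monthly interest)): balance=$738.10 total_interest=$38.10

Answer: 738.10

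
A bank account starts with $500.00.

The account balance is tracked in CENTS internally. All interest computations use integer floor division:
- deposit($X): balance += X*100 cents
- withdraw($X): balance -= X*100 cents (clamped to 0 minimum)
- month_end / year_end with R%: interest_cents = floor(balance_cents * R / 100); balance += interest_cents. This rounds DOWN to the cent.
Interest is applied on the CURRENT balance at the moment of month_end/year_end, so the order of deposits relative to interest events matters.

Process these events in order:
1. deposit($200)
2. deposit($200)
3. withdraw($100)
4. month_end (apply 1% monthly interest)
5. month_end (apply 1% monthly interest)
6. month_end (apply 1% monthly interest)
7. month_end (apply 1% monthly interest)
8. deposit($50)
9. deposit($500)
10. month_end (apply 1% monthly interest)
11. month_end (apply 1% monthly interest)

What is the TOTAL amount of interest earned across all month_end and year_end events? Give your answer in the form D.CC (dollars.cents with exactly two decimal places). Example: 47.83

After 1 (deposit($200)): balance=$700.00 total_interest=$0.00
After 2 (deposit($200)): balance=$900.00 total_interest=$0.00
After 3 (withdraw($100)): balance=$800.00 total_interest=$0.00
After 4 (month_end (apply 1% monthly interest)): balance=$808.00 total_interest=$8.00
After 5 (month_end (apply 1% monthly interest)): balance=$816.08 total_interest=$16.08
After 6 (month_end (apply 1% monthly interest)): balance=$824.24 total_interest=$24.24
After 7 (month_end (apply 1% monthly interest)): balance=$832.48 total_interest=$32.48
After 8 (deposit($50)): balance=$882.48 total_interest=$32.48
After 9 (deposit($500)): balance=$1382.48 total_interest=$32.48
After 10 (month_end (apply 1% monthly interest)): balance=$1396.30 total_interest=$46.30
After 11 (month_end (apply 1% monthly interest)): balance=$1410.26 total_interest=$60.26

Answer: 60.26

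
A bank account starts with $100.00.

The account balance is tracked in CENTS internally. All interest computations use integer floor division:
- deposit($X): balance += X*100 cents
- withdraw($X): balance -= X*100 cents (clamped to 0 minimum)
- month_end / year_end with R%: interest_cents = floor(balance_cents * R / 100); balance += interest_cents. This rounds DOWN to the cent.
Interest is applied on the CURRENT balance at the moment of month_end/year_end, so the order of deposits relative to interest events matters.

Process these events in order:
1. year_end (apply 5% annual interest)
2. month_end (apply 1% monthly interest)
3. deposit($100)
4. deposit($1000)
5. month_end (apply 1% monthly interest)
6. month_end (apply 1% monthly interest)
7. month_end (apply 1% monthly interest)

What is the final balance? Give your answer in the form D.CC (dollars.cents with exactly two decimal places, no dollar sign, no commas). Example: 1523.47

Answer: 1242.59

Derivation:
After 1 (year_end (apply 5% annual interest)): balance=$105.00 total_interest=$5.00
After 2 (month_end (apply 1% monthly interest)): balance=$106.05 total_interest=$6.05
After 3 (deposit($100)): balance=$206.05 total_interest=$6.05
After 4 (deposit($1000)): balance=$1206.05 total_interest=$6.05
After 5 (month_end (apply 1% monthly interest)): balance=$1218.11 total_interest=$18.11
After 6 (month_end (apply 1% monthly interest)): balance=$1230.29 total_interest=$30.29
After 7 (month_end (apply 1% monthly interest)): balance=$1242.59 total_interest=$42.59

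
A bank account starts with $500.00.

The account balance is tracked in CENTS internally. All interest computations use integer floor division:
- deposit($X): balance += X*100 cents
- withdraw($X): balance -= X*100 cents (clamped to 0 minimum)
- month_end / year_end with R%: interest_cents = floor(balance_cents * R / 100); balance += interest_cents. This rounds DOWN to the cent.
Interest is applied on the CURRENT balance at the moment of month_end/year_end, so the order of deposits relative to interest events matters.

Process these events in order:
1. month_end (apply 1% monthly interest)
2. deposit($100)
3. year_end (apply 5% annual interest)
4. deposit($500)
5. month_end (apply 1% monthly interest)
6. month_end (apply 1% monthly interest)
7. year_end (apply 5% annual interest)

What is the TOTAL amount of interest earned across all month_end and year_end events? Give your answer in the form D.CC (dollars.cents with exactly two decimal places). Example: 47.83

Answer: 115.96

Derivation:
After 1 (month_end (apply 1% monthly interest)): balance=$505.00 total_interest=$5.00
After 2 (deposit($100)): balance=$605.00 total_interest=$5.00
After 3 (year_end (apply 5% annual interest)): balance=$635.25 total_interest=$35.25
After 4 (deposit($500)): balance=$1135.25 total_interest=$35.25
After 5 (month_end (apply 1% monthly interest)): balance=$1146.60 total_interest=$46.60
After 6 (month_end (apply 1% monthly interest)): balance=$1158.06 total_interest=$58.06
After 7 (year_end (apply 5% annual interest)): balance=$1215.96 total_interest=$115.96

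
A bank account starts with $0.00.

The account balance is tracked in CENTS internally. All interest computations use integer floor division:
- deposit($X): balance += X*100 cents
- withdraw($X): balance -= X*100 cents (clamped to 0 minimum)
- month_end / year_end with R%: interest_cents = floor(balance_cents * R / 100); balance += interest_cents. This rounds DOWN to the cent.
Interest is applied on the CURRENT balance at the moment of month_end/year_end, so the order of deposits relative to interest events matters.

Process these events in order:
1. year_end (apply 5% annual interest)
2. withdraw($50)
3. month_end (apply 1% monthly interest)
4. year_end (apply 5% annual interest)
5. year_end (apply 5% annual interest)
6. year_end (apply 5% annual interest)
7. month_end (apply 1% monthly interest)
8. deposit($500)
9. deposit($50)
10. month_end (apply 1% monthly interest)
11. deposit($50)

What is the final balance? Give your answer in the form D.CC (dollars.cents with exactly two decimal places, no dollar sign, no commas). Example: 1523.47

After 1 (year_end (apply 5% annual interest)): balance=$0.00 total_interest=$0.00
After 2 (withdraw($50)): balance=$0.00 total_interest=$0.00
After 3 (month_end (apply 1% monthly interest)): balance=$0.00 total_interest=$0.00
After 4 (year_end (apply 5% annual interest)): balance=$0.00 total_interest=$0.00
After 5 (year_end (apply 5% annual interest)): balance=$0.00 total_interest=$0.00
After 6 (year_end (apply 5% annual interest)): balance=$0.00 total_interest=$0.00
After 7 (month_end (apply 1% monthly interest)): balance=$0.00 total_interest=$0.00
After 8 (deposit($500)): balance=$500.00 total_interest=$0.00
After 9 (deposit($50)): balance=$550.00 total_interest=$0.00
After 10 (month_end (apply 1% monthly interest)): balance=$555.50 total_interest=$5.50
After 11 (deposit($50)): balance=$605.50 total_interest=$5.50

Answer: 605.50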